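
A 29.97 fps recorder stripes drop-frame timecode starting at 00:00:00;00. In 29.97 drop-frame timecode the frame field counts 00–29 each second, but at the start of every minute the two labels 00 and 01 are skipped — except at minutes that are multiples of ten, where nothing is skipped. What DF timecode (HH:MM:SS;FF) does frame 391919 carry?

Each 10-minute DF block holds 10 × 60 × 30 − 9 × 2 = 17982 frames. 391919 ÷ 17982 → 21 full blocks, remainder 14297.
Within the partial block the first minute is 1800 frames and each further minute 1798, so 7 further minute boundaries passed. Total skipped labels = 18 × 21 + 2 × 7 = 392.
Non-drop label index = 391919 + 392 = 392311; at 30 labels/s that is 03:37:57:01, i.e. DF 03:37:57;01.

03:37:57;01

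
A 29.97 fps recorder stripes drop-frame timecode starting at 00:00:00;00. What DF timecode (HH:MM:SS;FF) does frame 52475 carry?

Ten DF minutes hold 17982 frames, so frame 52475 lies in block 2 (frames 35964–53945) with 16511 frames into that block.
The block's first minute is 1800 frames and the rest 1798 each; 16511 frames reaches minute 9, so 2 × 18 + 9 × 2 = 54 labels have been skipped so far.
Adding those back, label number 52475 + 54 = 52529 at 30 labels/s is 1750 s + 29 f = 0 h 29 min 10 s frame 29, i.e. 00:29:10;29.

00:29:10;29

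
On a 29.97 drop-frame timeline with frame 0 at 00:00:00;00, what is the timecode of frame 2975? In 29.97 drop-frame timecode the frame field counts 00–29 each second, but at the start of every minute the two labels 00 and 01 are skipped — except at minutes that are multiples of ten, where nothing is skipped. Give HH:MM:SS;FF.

Ten DF minutes hold 17982 frames, so frame 2975 lies in block 0 (frames 0–17981) with 2975 frames into that block.
The block's first minute is 1800 frames and the rest 1798 each; 2975 frames reaches minute 1, so 0 × 18 + 1 × 2 = 2 labels have been skipped so far.
Adding those back, label number 2975 + 2 = 2977 at 30 labels/s is 99 s + 7 f = 0 h 1 min 39 s frame 7, i.e. 00:01:39;07.

00:01:39;07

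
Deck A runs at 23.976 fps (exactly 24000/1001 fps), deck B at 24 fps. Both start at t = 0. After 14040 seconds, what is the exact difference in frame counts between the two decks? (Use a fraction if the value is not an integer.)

A emits 24000/1001 × 14040 = 25920000/77 frames; B emits 24 × 14040 = 336960.
Difference = 25920/77 frames (≈ 336.6234); B is ahead of A.

25920/77 frames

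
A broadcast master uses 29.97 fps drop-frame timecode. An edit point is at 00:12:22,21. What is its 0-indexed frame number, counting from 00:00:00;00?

Complete 10-minute blocks: 1, each 17982 frames → 17982.
Remaining 2 whole minutes in the current block: 1800 + 1 × 1798 = 3598 frames.
Within the current minute: 22 × 30 + 21 − 2 = 679 (labels ;00/;01 skipped at this minute). Total = 17982 + 3598 + 679 = 22259.

22259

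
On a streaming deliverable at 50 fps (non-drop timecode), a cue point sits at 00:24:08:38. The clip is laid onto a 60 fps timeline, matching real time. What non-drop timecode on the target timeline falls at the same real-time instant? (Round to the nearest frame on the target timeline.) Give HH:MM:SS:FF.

00:24:08:46

Source frame index: (0×3600 + 24×60 + 8) × 50 + 38 = 72438.
Real time: 72438 / (50) = 36219/25 s.
Target frame: (36219/25) × (60) = 434628/5 ≈ 86925.600 → 86926.
At 60 labels/s: frame 86926 → 00:24:08:46.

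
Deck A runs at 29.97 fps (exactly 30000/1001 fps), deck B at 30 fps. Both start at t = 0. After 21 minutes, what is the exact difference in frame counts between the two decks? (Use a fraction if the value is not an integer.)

5400/143 frames

21 min = 1260 s.
A emits 30000/1001 × 1260 = 5400000/143 frames; B emits 30 × 1260 = 37800.
Difference = 5400/143 frames (≈ 37.7622); B is ahead of A.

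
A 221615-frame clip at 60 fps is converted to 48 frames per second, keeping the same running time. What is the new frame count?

177292 frames

Target frames = source frames × (target rate / source rate) = 221615 × (48)/(60) = 221615 × 4/5 = 177292.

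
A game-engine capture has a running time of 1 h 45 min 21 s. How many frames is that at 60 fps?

1 h 45 min 21 s = 6321 s.
Frames = 6321 × 60 = 379260.

379260 frames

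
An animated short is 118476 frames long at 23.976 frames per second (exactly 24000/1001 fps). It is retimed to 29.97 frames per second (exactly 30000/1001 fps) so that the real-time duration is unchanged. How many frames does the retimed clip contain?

Target frames = source frames × (target rate / source rate) = 118476 × (30000/1001)/(24000/1001) = 118476 × 5/4 = 148095.

148095 frames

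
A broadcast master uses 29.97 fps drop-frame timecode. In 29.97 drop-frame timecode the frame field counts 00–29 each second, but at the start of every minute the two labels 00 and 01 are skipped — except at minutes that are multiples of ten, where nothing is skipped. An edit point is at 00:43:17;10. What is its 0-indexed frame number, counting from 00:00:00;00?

As if non-drop at 30 labels/s: (0 × 3600 + 43 × 60 + 17) × 30 + 10 = 77920.
Minute boundaries passed: 43; those not divisible by 10: 43 − 4 = 39; dropped labels = 2 × 39 = 78.
Actual frame index = 77920 − 78 = 77842.

77842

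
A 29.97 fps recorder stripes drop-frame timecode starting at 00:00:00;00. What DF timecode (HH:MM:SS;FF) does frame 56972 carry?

00:31:40;28

Ten DF minutes hold 17982 frames, so frame 56972 lies in block 3 (frames 53946–71927) with 3026 frames into that block.
The block's first minute is 1800 frames and the rest 1798 each; 3026 frames reaches minute 1, so 3 × 18 + 1 × 2 = 56 labels have been skipped so far.
Adding those back, label number 56972 + 56 = 57028 at 30 labels/s is 1900 s + 28 f = 0 h 31 min 40 s frame 28, i.e. 00:31:40;28.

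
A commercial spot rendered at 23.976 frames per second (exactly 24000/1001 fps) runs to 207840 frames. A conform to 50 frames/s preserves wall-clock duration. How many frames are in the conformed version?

433433 frames

Target frames = source frames × (target rate / source rate) = 207840 × (50)/(24000/1001) = 207840 × 1001/480 = 433433.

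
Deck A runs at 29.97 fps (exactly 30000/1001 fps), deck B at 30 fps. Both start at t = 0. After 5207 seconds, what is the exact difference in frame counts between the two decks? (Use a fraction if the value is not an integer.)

A emits 30000/1001 × 5207 = 156210000/1001 frames; B emits 30 × 5207 = 156210.
Difference = 156210/1001 frames (≈ 156.0539); B is ahead of A.

156210/1001 frames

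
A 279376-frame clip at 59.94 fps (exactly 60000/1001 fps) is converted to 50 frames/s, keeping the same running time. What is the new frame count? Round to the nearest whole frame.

Frames at target rate = 279376 × (50) / (60000/1001) = 17478461/75 ≈ 233046.147.
Nearest whole frame: 233046.

233046 frames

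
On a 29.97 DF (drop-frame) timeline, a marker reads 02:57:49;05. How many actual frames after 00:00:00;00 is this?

As if non-drop at 30 labels/s: (2 × 3600 + 57 × 60 + 49) × 30 + 5 = 320075.
Minute boundaries passed: 177; those not divisible by 10: 177 − 17 = 160; dropped labels = 2 × 160 = 320.
Actual frame index = 320075 − 320 = 319755.

319755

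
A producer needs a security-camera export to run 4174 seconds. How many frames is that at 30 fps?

Frames = 4174 × 30 = 125220.

125220 frames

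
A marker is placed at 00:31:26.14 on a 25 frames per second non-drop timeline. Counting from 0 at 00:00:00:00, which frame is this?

47164

Total seconds to the label: (0 × 3600 + 31 × 60 + 26) = 1886.
Frame index = 1886 × 25 + 14 = 47164.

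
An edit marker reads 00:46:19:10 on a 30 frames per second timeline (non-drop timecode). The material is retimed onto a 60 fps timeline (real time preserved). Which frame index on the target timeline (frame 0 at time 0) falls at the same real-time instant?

Source frame index: (0×3600 + 46×60 + 19) × 30 + 10 = 83380.
Real time: 83380 / (30) = 8338/3 s.
Target frame: (8338/3) × (60) = 166760.

frame 166760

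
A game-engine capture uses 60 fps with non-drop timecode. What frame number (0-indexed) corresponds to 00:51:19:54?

Total seconds to the label: (0 × 3600 + 51 × 60 + 19) = 3079.
Frame index = 3079 × 60 + 54 = 184794.

184794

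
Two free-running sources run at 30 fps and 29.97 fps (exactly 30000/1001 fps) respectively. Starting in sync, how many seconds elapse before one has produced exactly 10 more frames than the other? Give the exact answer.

1001/3 seconds

The gap grows by |30000/1001 − 30| = 30/1001 frames per second.
Time for a 10-frame gap: 10 ÷ (30/1001) = 1001/3 s.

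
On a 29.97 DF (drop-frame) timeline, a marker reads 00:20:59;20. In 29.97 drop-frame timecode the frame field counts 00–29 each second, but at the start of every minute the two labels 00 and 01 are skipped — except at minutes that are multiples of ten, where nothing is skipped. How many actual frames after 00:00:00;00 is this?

37754

Complete 10-minute blocks: 2, each 17982 frames → 35964.
Remaining 0 whole minutes in the current block: 0 frames.
Within the current minute: 59 × 30 + 20 = 1790. Total = 35964 + 0 + 1790 = 37754.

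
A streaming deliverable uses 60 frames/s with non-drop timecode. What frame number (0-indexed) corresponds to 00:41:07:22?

frame 148042

Total seconds to the label: (0 × 3600 + 41 × 60 + 7) = 2467.
Frame index = 2467 × 60 + 22 = 148042.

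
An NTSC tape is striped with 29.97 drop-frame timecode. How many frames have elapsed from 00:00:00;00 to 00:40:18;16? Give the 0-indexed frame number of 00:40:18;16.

72484

Complete 10-minute blocks: 4, each 17982 frames → 71928.
Remaining 0 whole minutes in the current block: 0 frames.
Within the current minute: 18 × 30 + 16 = 556. Total = 71928 + 0 + 556 = 72484.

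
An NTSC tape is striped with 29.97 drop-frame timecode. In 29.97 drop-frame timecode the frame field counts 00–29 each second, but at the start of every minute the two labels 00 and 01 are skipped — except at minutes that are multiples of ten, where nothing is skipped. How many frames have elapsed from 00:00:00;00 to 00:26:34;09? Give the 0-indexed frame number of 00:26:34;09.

As if non-drop at 30 labels/s: (0 × 3600 + 26 × 60 + 34) × 30 + 9 = 47829.
Minute boundaries passed: 26; those not divisible by 10: 26 − 2 = 24; dropped labels = 2 × 24 = 48.
Actual frame index = 47829 − 48 = 47781.

47781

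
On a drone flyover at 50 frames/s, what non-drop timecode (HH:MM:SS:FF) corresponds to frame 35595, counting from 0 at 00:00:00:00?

35595 ÷ 50 = 711 full seconds, remainder 45 frames.
711 s = 0 h 11 min 51 s.
Timecode: 00:11:51:45.

00:11:51:45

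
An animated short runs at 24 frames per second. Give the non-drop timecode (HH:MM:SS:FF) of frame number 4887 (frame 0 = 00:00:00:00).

4887 ÷ 24 = 203 full seconds, remainder 15 frames.
203 s = 0 h 3 min 23 s.
Timecode: 00:03:23:15.

00:03:23:15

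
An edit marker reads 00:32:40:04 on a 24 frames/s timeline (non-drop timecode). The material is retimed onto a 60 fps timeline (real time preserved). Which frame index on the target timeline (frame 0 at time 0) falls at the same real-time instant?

Source frame index: (0×3600 + 32×60 + 40) × 24 + 4 = 47044.
Real time: 47044 / (24) = 11761/6 s.
Target frame: (11761/6) × (60) = 117610.

frame 117610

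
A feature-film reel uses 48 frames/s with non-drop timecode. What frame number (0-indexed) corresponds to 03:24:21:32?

Total seconds to the label: (3 × 3600 + 24 × 60 + 21) = 12261.
Frame index = 12261 × 48 + 32 = 588560.

frame 588560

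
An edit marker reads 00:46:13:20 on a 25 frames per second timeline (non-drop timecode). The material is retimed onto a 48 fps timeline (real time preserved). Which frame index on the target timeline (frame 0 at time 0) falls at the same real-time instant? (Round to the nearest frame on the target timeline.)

frame 133142

Source frame index: (0×3600 + 46×60 + 13) × 25 + 20 = 69345.
Real time: 69345 / (25) = 13869/5 s.
Target frame: (13869/5) × (48) = 665712/5 ≈ 133142.400 → 133142.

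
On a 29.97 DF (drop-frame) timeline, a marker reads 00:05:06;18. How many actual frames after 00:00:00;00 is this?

As if non-drop at 30 labels/s: (0 × 3600 + 5 × 60 + 6) × 30 + 18 = 9198.
Minute boundaries passed: 5; those not divisible by 10: 5 − 0 = 5; dropped labels = 2 × 5 = 10.
Actual frame index = 9198 − 10 = 9188.

9188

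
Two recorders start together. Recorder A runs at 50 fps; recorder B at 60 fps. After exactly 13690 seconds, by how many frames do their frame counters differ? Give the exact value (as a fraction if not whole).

A emits 50 × 13690 = 684500 frames; B emits 60 × 13690 = 821400.
Difference = 136900 frames; B is ahead of A.

136900 frames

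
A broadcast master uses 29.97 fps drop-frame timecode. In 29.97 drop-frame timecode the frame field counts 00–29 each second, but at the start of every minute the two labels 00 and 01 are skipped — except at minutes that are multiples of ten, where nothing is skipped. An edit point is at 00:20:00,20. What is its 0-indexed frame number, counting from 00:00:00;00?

As if non-drop at 30 labels/s: (0 × 3600 + 20 × 60 + 0) × 30 + 20 = 36020.
Minute boundaries passed: 20; those not divisible by 10: 20 − 2 = 18; dropped labels = 2 × 18 = 36.
Actual frame index = 36020 − 36 = 35984.

35984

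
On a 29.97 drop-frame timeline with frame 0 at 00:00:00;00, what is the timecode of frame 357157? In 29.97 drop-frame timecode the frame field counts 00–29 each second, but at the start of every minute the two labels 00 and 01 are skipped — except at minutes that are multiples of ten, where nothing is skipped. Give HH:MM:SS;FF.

03:18:37;05

Ten DF minutes hold 17982 frames, so frame 357157 lies in block 19 (frames 341658–359639) with 15499 frames into that block.
The block's first minute is 1800 frames and the rest 1798 each; 15499 frames reaches minute 8, so 19 × 18 + 8 × 2 = 358 labels have been skipped so far.
Adding those back, label number 357157 + 358 = 357515 at 30 labels/s is 11917 s + 5 f = 3 h 18 min 37 s frame 5, i.e. 03:18:37;05.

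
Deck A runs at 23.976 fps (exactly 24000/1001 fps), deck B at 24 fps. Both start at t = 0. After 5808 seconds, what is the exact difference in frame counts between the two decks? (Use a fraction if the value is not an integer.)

12672/91 frames

A emits 24000/1001 × 5808 = 12672000/91 frames; B emits 24 × 5808 = 139392.
Difference = 12672/91 frames (≈ 139.2527); B is ahead of A.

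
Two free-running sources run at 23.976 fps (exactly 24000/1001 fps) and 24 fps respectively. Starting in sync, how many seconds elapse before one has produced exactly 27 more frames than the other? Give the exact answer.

The gap grows by |24 − 24000/1001| = 24/1001 frames per second.
Time for a 27-frame gap: 27 ÷ (24/1001) = 1126.125 s.

1126.125 seconds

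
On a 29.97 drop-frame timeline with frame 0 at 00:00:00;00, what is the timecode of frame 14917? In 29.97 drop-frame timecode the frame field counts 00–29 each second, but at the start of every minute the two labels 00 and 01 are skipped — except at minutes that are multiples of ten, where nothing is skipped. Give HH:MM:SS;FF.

00:08:17;23

Each 10-minute DF block holds 10 × 60 × 30 − 9 × 2 = 17982 frames. 14917 ÷ 17982 → 0 full blocks, remainder 14917.
Within the partial block the first minute is 1800 frames and each further minute 1798, so 8 further minute boundaries passed. Total skipped labels = 18 × 0 + 2 × 8 = 16.
Non-drop label index = 14917 + 16 = 14933; at 30 labels/s that is 00:08:17:23, i.e. DF 00:08:17;23.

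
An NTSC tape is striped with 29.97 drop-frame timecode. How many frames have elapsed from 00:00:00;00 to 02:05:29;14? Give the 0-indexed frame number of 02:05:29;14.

Complete 10-minute blocks: 12, each 17982 frames → 215784.
Remaining 5 whole minutes in the current block: 1800 + 4 × 1798 = 8992 frames.
Within the current minute: 29 × 30 + 14 − 2 = 882 (labels ;00/;01 skipped at this minute). Total = 215784 + 8992 + 882 = 225658.

225658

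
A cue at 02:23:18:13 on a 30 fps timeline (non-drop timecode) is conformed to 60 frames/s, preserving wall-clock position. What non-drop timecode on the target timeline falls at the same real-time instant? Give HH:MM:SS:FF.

Source frame index: (2×3600 + 23×60 + 18) × 30 + 13 = 257953.
Real time: 257953 / (30) = 257953/30 s.
Target frame: (257953/30) × (60) = 515906.
At 60 labels/s: frame 515906 → 02:23:18:26.

02:23:18:26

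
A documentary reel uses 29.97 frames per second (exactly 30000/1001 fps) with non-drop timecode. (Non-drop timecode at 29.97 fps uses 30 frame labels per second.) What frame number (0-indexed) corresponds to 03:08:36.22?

Total seconds to the label: (3 × 3600 + 8 × 60 + 36) = 11316.
Frame index = 11316 × 30 + 22 = 339502.

frame 339502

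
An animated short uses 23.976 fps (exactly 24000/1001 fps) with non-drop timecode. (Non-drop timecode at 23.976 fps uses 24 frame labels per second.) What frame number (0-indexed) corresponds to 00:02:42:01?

Total seconds to the label: (0 × 3600 + 2 × 60 + 42) = 162.
Frame index = 162 × 24 + 1 = 3889.

3889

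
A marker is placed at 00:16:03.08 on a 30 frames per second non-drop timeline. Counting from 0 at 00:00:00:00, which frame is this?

Total seconds to the label: (0 × 3600 + 16 × 60 + 3) = 963.
Frame index = 963 × 30 + 8 = 28898.

28898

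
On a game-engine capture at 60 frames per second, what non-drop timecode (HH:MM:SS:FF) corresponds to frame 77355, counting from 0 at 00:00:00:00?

77355 ÷ 60 = 1289 full seconds, remainder 15 frames.
1289 s = 0 h 21 min 29 s.
Timecode: 00:21:29:15.

00:21:29:15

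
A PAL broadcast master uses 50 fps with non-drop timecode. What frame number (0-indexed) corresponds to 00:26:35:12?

Total seconds to the label: (0 × 3600 + 26 × 60 + 35) = 1595.
Frame index = 1595 × 50 + 12 = 79762.

79762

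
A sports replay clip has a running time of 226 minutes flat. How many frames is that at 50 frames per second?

678000 frames

226 min = 13560 s.
Frames = 13560 × 50 = 678000.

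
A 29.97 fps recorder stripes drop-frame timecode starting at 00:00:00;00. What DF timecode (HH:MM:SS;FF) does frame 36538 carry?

Ten DF minutes hold 17982 frames, so frame 36538 lies in block 2 (frames 35964–53945) with 574 frames into that block.
The block's first minute is 1800 frames and the rest 1798 each; 574 frames reaches minute 0, so 2 × 18 + 0 × 2 = 36 labels have been skipped so far.
Adding those back, label number 36538 + 36 = 36574 at 30 labels/s is 1219 s + 4 f = 0 h 20 min 19 s frame 4, i.e. 00:20:19;04.

00:20:19;04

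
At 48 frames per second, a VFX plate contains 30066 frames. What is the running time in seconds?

626.375 seconds

Running time = 30066 / (48) = 626.375 s.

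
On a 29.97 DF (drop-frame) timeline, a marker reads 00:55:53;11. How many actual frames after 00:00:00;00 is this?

As if non-drop at 30 labels/s: (0 × 3600 + 55 × 60 + 53) × 30 + 11 = 100601.
Minute boundaries passed: 55; those not divisible by 10: 55 − 5 = 50; dropped labels = 2 × 50 = 100.
Actual frame index = 100601 − 100 = 100501.

100501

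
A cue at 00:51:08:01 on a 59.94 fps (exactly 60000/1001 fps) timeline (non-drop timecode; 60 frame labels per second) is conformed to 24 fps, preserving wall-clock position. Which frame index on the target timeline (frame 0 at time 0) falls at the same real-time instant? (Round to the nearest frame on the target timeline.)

frame 73706

Source frame index: (0×3600 + 51×60 + 8) × 60 + 1 = 184081.
Real time: 184081 / (60000/1001) = 184265081/60000 s.
Target frame: (184265081/60000) × (24) = 184265081/2500 ≈ 73706.032 → 73706.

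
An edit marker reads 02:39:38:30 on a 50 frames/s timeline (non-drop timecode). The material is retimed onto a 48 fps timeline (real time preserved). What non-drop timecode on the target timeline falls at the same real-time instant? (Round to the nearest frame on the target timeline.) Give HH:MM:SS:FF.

02:39:38:29

Source frame index: (2×3600 + 39×60 + 38) × 50 + 30 = 478930.
Real time: 478930 / (50) = 47893/5 s.
Target frame: (47893/5) × (48) = 2298864/5 ≈ 459772.800 → 459773.
At 48 labels/s: frame 459773 → 02:39:38:29.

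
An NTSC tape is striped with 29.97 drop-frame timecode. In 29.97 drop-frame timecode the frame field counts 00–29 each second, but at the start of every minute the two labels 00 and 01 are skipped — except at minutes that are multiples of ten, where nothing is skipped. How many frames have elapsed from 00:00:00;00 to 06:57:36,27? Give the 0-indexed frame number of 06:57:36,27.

750955

Complete 10-minute blocks: 41, each 17982 frames → 737262.
Remaining 7 whole minutes in the current block: 1800 + 6 × 1798 = 12588 frames.
Within the current minute: 36 × 30 + 27 − 2 = 1105 (labels ;00/;01 skipped at this minute). Total = 737262 + 12588 + 1105 = 750955.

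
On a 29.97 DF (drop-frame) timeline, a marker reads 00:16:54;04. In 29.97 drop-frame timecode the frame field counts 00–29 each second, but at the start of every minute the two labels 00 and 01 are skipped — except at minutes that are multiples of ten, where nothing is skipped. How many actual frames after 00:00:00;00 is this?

As if non-drop at 30 labels/s: (0 × 3600 + 16 × 60 + 54) × 30 + 4 = 30424.
Minute boundaries passed: 16; those not divisible by 10: 16 − 1 = 15; dropped labels = 2 × 15 = 30.
Actual frame index = 30424 − 30 = 30394.

30394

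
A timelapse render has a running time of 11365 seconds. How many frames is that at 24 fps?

Frames = 11365 × 24 = 272760.

272760 frames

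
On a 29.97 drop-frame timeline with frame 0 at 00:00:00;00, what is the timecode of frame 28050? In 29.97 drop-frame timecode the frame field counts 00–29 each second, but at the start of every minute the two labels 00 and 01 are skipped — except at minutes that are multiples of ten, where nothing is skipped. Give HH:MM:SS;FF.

Each 10-minute DF block holds 10 × 60 × 30 − 9 × 2 = 17982 frames. 28050 ÷ 17982 → 1 full block, remainder 10068.
Within the partial block the first minute is 1800 frames and each further minute 1798, so 5 further minute boundaries passed. Total skipped labels = 18 × 1 + 2 × 5 = 28.
Non-drop label index = 28050 + 28 = 28078; at 30 labels/s that is 00:15:35:28, i.e. DF 00:15:35;28.

00:15:35;28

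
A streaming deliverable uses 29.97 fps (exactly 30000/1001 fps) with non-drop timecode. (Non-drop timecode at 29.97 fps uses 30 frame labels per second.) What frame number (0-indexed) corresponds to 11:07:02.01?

Total seconds to the label: (11 × 3600 + 7 × 60 + 2) = 40022.
Frame index = 40022 × 30 + 1 = 1200661.

1200661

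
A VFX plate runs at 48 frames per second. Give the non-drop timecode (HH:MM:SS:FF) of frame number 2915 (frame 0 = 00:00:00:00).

00:01:00:35

2915 ÷ 48 = 60 full seconds, remainder 35 frames.
60 s = 0 h 1 min 0 s.
Timecode: 00:01:00:35.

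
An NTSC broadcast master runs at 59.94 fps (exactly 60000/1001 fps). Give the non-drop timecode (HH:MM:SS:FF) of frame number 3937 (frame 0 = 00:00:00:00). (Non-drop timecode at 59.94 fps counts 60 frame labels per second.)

00:01:05:37

3937 ÷ 60 = 65 full seconds, remainder 37 frames.
65 s = 0 h 1 min 5 s.
Timecode: 00:01:05:37.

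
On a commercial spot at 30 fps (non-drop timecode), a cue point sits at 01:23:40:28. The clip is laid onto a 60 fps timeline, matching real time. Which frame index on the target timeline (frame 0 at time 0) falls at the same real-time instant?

frame 301256

Source frame index: (1×3600 + 23×60 + 40) × 30 + 28 = 150628.
Real time: 150628 / (30) = 75314/15 s.
Target frame: (75314/15) × (60) = 301256.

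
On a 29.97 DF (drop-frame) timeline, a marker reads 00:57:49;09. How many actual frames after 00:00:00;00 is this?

As if non-drop at 30 labels/s: (0 × 3600 + 57 × 60 + 49) × 30 + 9 = 104079.
Minute boundaries passed: 57; those not divisible by 10: 57 − 5 = 52; dropped labels = 2 × 52 = 104.
Actual frame index = 104079 − 104 = 103975.

103975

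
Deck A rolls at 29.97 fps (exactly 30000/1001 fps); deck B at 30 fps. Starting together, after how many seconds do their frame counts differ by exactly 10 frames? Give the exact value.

The gap grows by |30 − 30000/1001| = 30/1001 frames per second.
Time for a 10-frame gap: 10 ÷ (30/1001) = 1001/3 s.

1001/3 seconds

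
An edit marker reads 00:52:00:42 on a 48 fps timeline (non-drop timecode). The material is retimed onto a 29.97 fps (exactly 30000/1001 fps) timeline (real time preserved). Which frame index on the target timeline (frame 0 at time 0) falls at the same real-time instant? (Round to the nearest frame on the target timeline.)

frame 93533

Source frame index: (0×3600 + 52×60 + 0) × 48 + 42 = 149802.
Real time: 149802 / (48) = 24967/8 s.
Target frame: (24967/8) × (30000/1001) = 93626250/1001 ≈ 93532.717 → 93533.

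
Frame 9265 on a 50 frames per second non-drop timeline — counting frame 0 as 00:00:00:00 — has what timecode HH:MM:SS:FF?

9265 ÷ 50 = 185 full seconds, remainder 15 frames.
185 s = 0 h 3 min 5 s.
Timecode: 00:03:05:15.

00:03:05:15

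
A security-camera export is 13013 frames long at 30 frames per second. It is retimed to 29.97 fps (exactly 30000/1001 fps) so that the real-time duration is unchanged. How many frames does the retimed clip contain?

13000 frames

Target frames = source frames × (target rate / source rate) = 13013 × (30000/1001)/(30) = 13013 × 1000/1001 = 13000.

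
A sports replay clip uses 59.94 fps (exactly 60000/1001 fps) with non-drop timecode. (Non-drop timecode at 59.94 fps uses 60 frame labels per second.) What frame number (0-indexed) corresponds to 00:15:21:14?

Total seconds to the label: (0 × 3600 + 15 × 60 + 21) = 921.
Frame index = 921 × 60 + 14 = 55274.

55274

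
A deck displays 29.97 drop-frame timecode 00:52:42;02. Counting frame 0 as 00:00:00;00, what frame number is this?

As if non-drop at 30 labels/s: (0 × 3600 + 52 × 60 + 42) × 30 + 2 = 94862.
Minute boundaries passed: 52; those not divisible by 10: 52 − 5 = 47; dropped labels = 2 × 47 = 94.
Actual frame index = 94862 − 94 = 94768.

94768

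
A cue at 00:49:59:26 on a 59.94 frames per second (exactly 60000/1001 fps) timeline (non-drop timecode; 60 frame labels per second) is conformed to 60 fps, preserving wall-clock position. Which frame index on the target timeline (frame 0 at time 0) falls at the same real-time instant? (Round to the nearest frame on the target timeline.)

Source frame index: (0×3600 + 49×60 + 59) × 60 + 26 = 179966.
Real time: 179966 / (60000/1001) = 90072983/30000 s.
Target frame: (90072983/30000) × (60) = 90072983/500 ≈ 180145.966 → 180146.

frame 180146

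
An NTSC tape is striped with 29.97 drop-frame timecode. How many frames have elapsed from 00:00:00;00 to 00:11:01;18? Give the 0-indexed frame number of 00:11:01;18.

19828

As if non-drop at 30 labels/s: (0 × 3600 + 11 × 60 + 1) × 30 + 18 = 19848.
Minute boundaries passed: 11; those not divisible by 10: 11 − 1 = 10; dropped labels = 2 × 10 = 20.
Actual frame index = 19848 − 20 = 19828.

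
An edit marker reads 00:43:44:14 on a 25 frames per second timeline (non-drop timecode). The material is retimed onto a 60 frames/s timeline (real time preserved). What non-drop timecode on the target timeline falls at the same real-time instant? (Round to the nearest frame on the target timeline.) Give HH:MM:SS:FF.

Source frame index: (0×3600 + 43×60 + 44) × 25 + 14 = 65614.
Real time: 65614 / (25) = 65614/25 s.
Target frame: (65614/25) × (60) = 787368/5 ≈ 157473.600 → 157474.
At 60 labels/s: frame 157474 → 00:43:44:34.

00:43:44:34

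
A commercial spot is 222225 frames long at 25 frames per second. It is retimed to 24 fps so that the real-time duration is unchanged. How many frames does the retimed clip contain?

Target frames = source frames × (target rate / source rate) = 222225 × (24)/(25) = 222225 × 24/25 = 213336.

213336 frames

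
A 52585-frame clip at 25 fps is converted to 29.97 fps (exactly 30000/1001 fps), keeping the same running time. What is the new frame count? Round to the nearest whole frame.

63039 frames

Frames at target rate = 52585 × (30000/1001) / (25) = 4854000/77 ≈ 63038.961.
Nearest whole frame: 63039.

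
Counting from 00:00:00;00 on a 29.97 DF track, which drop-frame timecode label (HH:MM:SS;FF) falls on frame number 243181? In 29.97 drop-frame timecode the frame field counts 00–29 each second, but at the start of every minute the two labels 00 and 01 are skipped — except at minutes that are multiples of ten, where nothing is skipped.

02:15:14;05

Ten DF minutes hold 17982 frames, so frame 243181 lies in block 13 (frames 233766–251747) with 9415 frames into that block.
The block's first minute is 1800 frames and the rest 1798 each; 9415 frames reaches minute 5, so 13 × 18 + 5 × 2 = 244 labels have been skipped so far.
Adding those back, label number 243181 + 244 = 243425 at 30 labels/s is 8114 s + 5 f = 2 h 15 min 14 s frame 5, i.e. 02:15:14;05.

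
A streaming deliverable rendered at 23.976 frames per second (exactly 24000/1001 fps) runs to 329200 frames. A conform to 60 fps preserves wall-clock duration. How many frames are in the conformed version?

Target frames = source frames × (target rate / source rate) = 329200 × (60)/(24000/1001) = 329200 × 1001/400 = 823823.

823823 frames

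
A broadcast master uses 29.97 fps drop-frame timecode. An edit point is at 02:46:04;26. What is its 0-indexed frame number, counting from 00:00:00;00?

Complete 10-minute blocks: 16, each 17982 frames → 287712.
Remaining 6 whole minutes in the current block: 1800 + 5 × 1798 = 10790 frames.
Within the current minute: 4 × 30 + 26 − 2 = 144 (labels ;00/;01 skipped at this minute). Total = 287712 + 10790 + 144 = 298646.

298646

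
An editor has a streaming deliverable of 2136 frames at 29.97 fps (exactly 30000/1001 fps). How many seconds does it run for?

71.2712 seconds

Running time = 2136 / (30000/1001) = 71.2712 s.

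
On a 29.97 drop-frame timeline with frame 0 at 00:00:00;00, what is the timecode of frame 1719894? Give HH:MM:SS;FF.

15:56:27;06

Each 10-minute DF block holds 10 × 60 × 30 − 9 × 2 = 17982 frames. 1719894 ÷ 17982 → 95 full blocks, remainder 11604.
Within the partial block the first minute is 1800 frames and each further minute 1798, so 6 further minute boundaries passed. Total skipped labels = 18 × 95 + 2 × 6 = 1722.
Non-drop label index = 1719894 + 1722 = 1721616; at 30 labels/s that is 15:56:27:06, i.e. DF 15:56:27;06.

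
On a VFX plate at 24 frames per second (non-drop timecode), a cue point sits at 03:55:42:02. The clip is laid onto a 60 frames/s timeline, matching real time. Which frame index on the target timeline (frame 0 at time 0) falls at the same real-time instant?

frame 848525

Source frame index: (3×3600 + 55×60 + 42) × 24 + 2 = 339410.
Real time: 339410 / (24) = 169705/12 s.
Target frame: (169705/12) × (60) = 848525.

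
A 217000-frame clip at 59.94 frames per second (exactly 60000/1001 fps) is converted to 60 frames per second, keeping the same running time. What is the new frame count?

Target frames = source frames × (target rate / source rate) = 217000 × (60)/(60000/1001) = 217000 × 1001/1000 = 217217.

217217 frames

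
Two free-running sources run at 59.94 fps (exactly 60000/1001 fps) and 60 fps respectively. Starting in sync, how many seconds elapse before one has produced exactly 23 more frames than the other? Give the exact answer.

23023/60 seconds

The gap grows by |60 − 60000/1001| = 60/1001 frames per second.
Time for a 23-frame gap: 23 ÷ (60/1001) = 23023/60 s.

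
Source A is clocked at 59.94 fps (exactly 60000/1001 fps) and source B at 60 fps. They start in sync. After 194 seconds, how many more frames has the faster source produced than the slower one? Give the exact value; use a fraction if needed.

11640/1001 frames

A emits 60000/1001 × 194 = 11640000/1001 frames; B emits 60 × 194 = 11640.
Difference = 11640/1001 frames (≈ 11.6284); B is ahead of A.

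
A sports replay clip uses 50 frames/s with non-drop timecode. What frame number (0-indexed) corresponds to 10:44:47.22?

Total seconds to the label: (10 × 3600 + 44 × 60 + 47) = 38687.
Frame index = 38687 × 50 + 22 = 1934372.

frame 1934372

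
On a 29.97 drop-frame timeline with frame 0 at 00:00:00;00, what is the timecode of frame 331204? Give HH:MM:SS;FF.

03:04:11;06

Each 10-minute DF block holds 10 × 60 × 30 − 9 × 2 = 17982 frames. 331204 ÷ 17982 → 18 full blocks, remainder 7528.
Within the partial block the first minute is 1800 frames and each further minute 1798, so 4 further minute boundaries passed. Total skipped labels = 18 × 18 + 2 × 4 = 332.
Non-drop label index = 331204 + 332 = 331536; at 30 labels/s that is 03:04:11:06, i.e. DF 03:04:11;06.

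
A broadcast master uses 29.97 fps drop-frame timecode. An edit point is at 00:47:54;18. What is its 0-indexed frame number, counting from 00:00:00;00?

86152

Complete 10-minute blocks: 4, each 17982 frames → 71928.
Remaining 7 whole minutes in the current block: 1800 + 6 × 1798 = 12588 frames.
Within the current minute: 54 × 30 + 18 − 2 = 1636 (labels ;00/;01 skipped at this minute). Total = 71928 + 12588 + 1636 = 86152.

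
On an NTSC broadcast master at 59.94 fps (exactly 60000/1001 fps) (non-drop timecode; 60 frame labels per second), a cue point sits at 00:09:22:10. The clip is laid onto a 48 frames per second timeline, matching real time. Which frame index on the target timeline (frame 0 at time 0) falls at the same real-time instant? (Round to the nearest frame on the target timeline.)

frame 27011

Source frame index: (0×3600 + 9×60 + 22) × 60 + 10 = 33730.
Real time: 33730 / (60000/1001) = 3376373/6000 s.
Target frame: (3376373/6000) × (48) = 3376373/125 ≈ 27010.984 → 27011.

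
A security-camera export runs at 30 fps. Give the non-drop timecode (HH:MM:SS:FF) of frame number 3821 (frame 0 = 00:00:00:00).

00:02:07:11

3821 ÷ 30 = 127 full seconds, remainder 11 frames.
127 s = 0 h 2 min 7 s.
Timecode: 00:02:07:11.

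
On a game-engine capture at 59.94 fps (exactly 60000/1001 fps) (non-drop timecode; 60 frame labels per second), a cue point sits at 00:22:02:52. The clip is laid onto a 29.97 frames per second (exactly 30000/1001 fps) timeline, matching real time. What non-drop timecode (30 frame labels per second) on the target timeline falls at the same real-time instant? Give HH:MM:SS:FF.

00:22:02:26

Source frame index: (0×3600 + 22×60 + 2) × 60 + 52 = 79372.
Real time: 79372 / (60000/1001) = 19862843/15000 s.
Target frame: (19862843/15000) × (30000/1001) = 39686.
At 30 labels/s: frame 39686 → 00:22:02:26.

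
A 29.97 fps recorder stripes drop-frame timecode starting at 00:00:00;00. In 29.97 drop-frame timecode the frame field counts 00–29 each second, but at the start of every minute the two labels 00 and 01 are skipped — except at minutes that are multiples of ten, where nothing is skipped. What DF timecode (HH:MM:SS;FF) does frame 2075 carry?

Each 10-minute DF block holds 10 × 60 × 30 − 9 × 2 = 17982 frames. 2075 ÷ 17982 → 0 full blocks, remainder 2075.
Within the partial block the first minute is 1800 frames and each further minute 1798, so 1 further minute boundary passed. Total skipped labels = 18 × 0 + 2 × 1 = 2.
Non-drop label index = 2075 + 2 = 2077; at 30 labels/s that is 00:01:09:07, i.e. DF 00:01:09;07.

00:01:09;07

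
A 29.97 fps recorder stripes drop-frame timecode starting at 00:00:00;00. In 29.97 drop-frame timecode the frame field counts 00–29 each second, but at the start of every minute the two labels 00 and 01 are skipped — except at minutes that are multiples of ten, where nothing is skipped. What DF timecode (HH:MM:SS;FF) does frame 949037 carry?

Ten DF minutes hold 17982 frames, so frame 949037 lies in block 52 (frames 935064–953045) with 13973 frames into that block.
The block's first minute is 1800 frames and the rest 1798 each; 13973 frames reaches minute 7, so 52 × 18 + 7 × 2 = 950 labels have been skipped so far.
Adding those back, label number 949037 + 950 = 949987 at 30 labels/s is 31666 s + 7 f = 8 h 47 min 46 s frame 7, i.e. 08:47:46;07.

08:47:46;07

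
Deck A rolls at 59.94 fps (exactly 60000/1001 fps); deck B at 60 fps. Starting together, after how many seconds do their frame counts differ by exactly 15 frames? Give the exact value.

The gap grows by |60 − 60000/1001| = 60/1001 frames per second.
Time for a 15-frame gap: 15 ÷ (60/1001) = 250.25 s.

250.25 seconds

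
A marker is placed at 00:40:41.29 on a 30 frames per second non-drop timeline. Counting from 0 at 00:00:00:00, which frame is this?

73259

Total seconds to the label: (0 × 3600 + 40 × 60 + 41) = 2441.
Frame index = 2441 × 30 + 29 = 73259.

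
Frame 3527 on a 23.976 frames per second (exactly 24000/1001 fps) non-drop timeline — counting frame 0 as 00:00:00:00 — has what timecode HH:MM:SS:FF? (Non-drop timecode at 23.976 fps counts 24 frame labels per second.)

00:02:26:23

3527 ÷ 24 = 146 full seconds, remainder 23 frames.
146 s = 0 h 2 min 26 s.
Timecode: 00:02:26:23.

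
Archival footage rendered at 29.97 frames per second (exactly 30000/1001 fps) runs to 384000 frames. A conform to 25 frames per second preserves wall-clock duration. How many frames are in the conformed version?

Target frames = source frames × (target rate / source rate) = 384000 × (25)/(30000/1001) = 384000 × 1001/1200 = 320320.

320320 frames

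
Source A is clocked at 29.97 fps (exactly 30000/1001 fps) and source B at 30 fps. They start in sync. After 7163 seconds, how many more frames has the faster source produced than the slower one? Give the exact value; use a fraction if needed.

A emits 30000/1001 × 7163 = 16530000/77 frames; B emits 30 × 7163 = 214890.
Difference = 16530/77 frames (≈ 214.6753); B is ahead of A.

16530/77 frames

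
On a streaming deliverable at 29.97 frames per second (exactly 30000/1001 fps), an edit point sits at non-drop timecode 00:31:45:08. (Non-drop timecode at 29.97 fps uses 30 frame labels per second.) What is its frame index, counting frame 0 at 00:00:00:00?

Total seconds to the label: (0 × 3600 + 31 × 60 + 45) = 1905.
Frame index = 1905 × 30 + 8 = 57158.

57158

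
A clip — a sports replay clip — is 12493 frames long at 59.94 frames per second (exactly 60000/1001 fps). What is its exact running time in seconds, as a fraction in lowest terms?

Running time = 12493 ÷ (60000/1001) = 12493 × 1001/60000 = 12505493/60000 s.

12505493/60000 seconds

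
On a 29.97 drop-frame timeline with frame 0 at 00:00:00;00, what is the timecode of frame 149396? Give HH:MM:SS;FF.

Ten DF minutes hold 17982 frames, so frame 149396 lies in block 8 (frames 143856–161837) with 5540 frames into that block.
The block's first minute is 1800 frames and the rest 1798 each; 5540 frames reaches minute 3, so 8 × 18 + 3 × 2 = 150 labels have been skipped so far.
Adding those back, label number 149396 + 150 = 149546 at 30 labels/s is 4984 s + 26 f = 1 h 23 min 4 s frame 26, i.e. 01:23:04;26.

01:23:04;26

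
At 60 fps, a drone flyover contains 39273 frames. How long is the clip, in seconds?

Running time = 39273 / (60) = 654.55 s.

654.55 seconds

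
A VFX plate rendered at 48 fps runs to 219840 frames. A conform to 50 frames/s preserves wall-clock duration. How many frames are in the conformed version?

Target frames = source frames × (target rate / source rate) = 219840 × (50)/(48) = 219840 × 25/24 = 229000.

229000 frames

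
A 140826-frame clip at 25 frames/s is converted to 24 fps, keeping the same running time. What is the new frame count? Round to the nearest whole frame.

Frames at target rate = 140826 × (24) / (25) = 3379824/25 ≈ 135192.960.
Nearest whole frame: 135193.

135193 frames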